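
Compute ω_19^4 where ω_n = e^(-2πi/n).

ω_19^4 = e^(-2πi·4/19)
= cos(-2π·4/19) + i·sin(-2π·4/19)
= cos(-8π/19) + i·sin(-8π/19)

ω_19^4 = cos(-8π/19) + i·sin(-8π/19) = 0.2455-0.9694i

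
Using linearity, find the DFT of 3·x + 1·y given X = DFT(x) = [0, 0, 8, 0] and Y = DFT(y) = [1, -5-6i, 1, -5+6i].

By linearity: DFT(3x + 1y) = 3·DFT(x) + 1·DFT(y)
= 3·[0, 0, 8, 0] + 1·[1, -5-6i, 1, -5+6i]

Computing element-wise:
Z[0] = 3·(0) + 1·(1) = 1
Z[1] = 3·(0) + 1·(-5-6i) = -5-6i
Z[2] = 3·(8) + 1·(1) = 25
Z[3] = 3·(0) + 1·(-5+6i) = -5+6i

DFT(3x + 1y) = 3·X + 1·Y = [1, -5-6i, 25, -5+6i]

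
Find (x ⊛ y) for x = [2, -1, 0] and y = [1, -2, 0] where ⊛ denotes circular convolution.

(x ⊛ y)[n] = Σ(m=0 to 2) x[m] · y[(n-m) mod 3]

Computing each output sample:
(x ⊛ y)[0] = 2
(x ⊛ y)[1] = -5
(x ⊛ y)[2] = 2

x ⊛ y = [2, -5, 2]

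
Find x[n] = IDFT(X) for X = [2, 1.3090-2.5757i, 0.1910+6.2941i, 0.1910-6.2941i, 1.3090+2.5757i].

x[n] = (1/5) Σ(k=0 to 4) X[k] · e^(2πikn/5)

Computing each x[n]:
x[0] = 1
x[1] = 0
x[2] = 3
x[3] = -3
x[4] = 1

x = [1, 0, 3, -3, 1]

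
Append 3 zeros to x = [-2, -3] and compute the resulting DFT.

Original 2-point DFT: [-5, 1]
Zero-padded 5-point DFT provides frequency interpolation.

DFT_5([x, 0, ...]) = [-5, -2.9271+2.8532i, 0.4271+1.7634i, 0.4271-1.7634i, -2.9271-2.8532i]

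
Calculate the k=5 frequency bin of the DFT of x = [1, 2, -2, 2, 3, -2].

X[5] = Σ(n=0 to 5) x[n] · ω_6^(5n) where ω_6 = e^(-2πi/6)
= (1)·ω_6^0 + (2)·ω_6^5 + (-2)·ω_6^10 + (2)·ω_6^15 + (3)·ω_6^20 + (-2)·ω_6^25

X[5] = -1.5000-0.8660i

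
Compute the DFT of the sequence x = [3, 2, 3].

X[k] = Σ(n=0 to 2) x[n] · ω_3^(nk)
where ω_3 = e^(-2πi/3)

Computing each X[k]:
X[0] = 8
X[1] = 0.5000+0.8660i
X[2] = 0.5000-0.8660i

X = [8, 0.5000+0.8660i, 0.5000-0.8660i]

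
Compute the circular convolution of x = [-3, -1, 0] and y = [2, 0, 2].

(x ⊛ y)[n] = Σ(m=0 to 2) x[m] · y[(n-m) mod 3]

Computing each output sample:
(x ⊛ y)[0] = -8
(x ⊛ y)[1] = -2
(x ⊛ y)[2] = -6

x ⊛ y = [-8, -2, -6]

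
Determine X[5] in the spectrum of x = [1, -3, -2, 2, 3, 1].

X[5] = Σ(n=0 to 5) x[n] · ω_6^(5n) where ω_6 = e^(-2πi/6)
= (1)·ω_6^0 + (-3)·ω_6^5 + (-2)·ω_6^10 + (2)·ω_6^15 + (3)·ω_6^20 + (1)·ω_6^25

X[5] = -2.5000-7.7942i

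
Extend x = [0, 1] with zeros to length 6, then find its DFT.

Original 2-point DFT: [1, -1]
Zero-padded 6-point DFT provides frequency interpolation.

DFT_6([x, 0, ...]) = [1, 0.5000-0.8660i, -0.5000-0.8660i, -1, -0.5000+0.8660i, 0.5000+0.8660i]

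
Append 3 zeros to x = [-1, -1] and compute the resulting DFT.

Original 2-point DFT: [-2, 0]
Zero-padded 5-point DFT provides frequency interpolation.

DFT_5([x, 0, ...]) = [-2, -1.3090+0.9511i, -0.1910+0.5878i, -0.1910-0.5878i, -1.3090-0.9511i]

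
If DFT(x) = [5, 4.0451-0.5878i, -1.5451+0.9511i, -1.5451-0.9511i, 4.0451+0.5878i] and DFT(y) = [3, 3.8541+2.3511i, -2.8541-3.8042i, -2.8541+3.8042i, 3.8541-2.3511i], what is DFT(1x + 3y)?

By linearity: DFT(1x + 3y) = 1·DFT(x) + 3·DFT(y)
= 1·[5, 4.0451-0.5878i, -1.5451+0.9511i, -1.5451-0.9511i, 4.0451+0.5878i] + 3·[3, 3.8541+2.3511i, -2.8541-3.8042i, -2.8541+3.8042i, 3.8541-2.3511i]

Computing element-wise:
Z[0] = 1·(5) + 3·(3) = 14
Z[1] = 1·(4.0451-0.5878i) + 3·(3.8541+2.3511i) = 15.6074+6.4655i
Z[2] = 1·(-1.5451+0.9511i) + 3·(-2.8541-3.8042i) = -10.1074-10.4615i
Z[3] = 1·(-1.5451-0.9511i) + 3·(-2.8541+3.8042i) = -10.1074+10.4615i
Z[4] = 1·(4.0451+0.5878i) + 3·(3.8541-2.3511i) = 15.6074-6.4655i

DFT(1x + 3y) = 1·X + 3·Y = [14, 15.6074+6.4655i, -10.1074-10.4615i, -10.1074+10.4615i, 15.6074-6.4655i]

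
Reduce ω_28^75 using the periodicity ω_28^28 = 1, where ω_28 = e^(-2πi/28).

Since ω_28^28 = 1, powers reduce modulo 28.
75 mod 28 = 19
So ω_28^75 = ω_28^19 = e^(-2πi·19/28)

ω_28^75 = ω_28^19 = -0.4339+0.9010i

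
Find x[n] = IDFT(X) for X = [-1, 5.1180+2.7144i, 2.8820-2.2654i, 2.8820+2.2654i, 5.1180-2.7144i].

x[n] = (1/5) Σ(k=0 to 4) X[k] · e^(2πikn/5)

Computing each x[n]:
x[0] = 3
x[1] = -1
x[2] = -3
x[3] = 0
x[4] = 0

x = [3, -1, -3, 0, 0]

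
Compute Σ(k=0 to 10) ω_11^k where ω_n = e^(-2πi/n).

Sum of all nth roots of unity equals 0 for n > 1 (geometric series with r ≠ 1).

0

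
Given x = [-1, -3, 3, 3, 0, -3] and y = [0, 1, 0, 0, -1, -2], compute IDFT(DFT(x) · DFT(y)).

(x ⊛ y)[n] = Σ(m=0 to 5) x[m] · y[(n-m) mod 6]

Computing each output sample:
(x ⊛ y)[0] = 0
(x ⊛ y)[1] = -10
(x ⊛ y)[2] = -9
(x ⊛ y)[3] = 6
(x ⊛ y)[4] = 10
(x ⊛ y)[5] = 5

x ⊛ y = [0, -10, -9, 6, 10, 5]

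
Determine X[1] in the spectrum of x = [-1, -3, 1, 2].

X[1] = Σ(n=0 to 3) x[n] · ω_4^(1n) where ω_4 = e^(-2πi/4)
= (-1)·ω_4^0 + (-3)·ω_4^1 + (1)·ω_4^2 + (2)·ω_4^3

X[1] = -2+5i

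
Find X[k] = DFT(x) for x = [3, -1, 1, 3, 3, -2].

X[k] = Σ(n=0 to 5) x[n] · ω_6^(nk)
where ω_6 = e^(-2πi/6)

Computing each X[k]:
X[0] = 7
X[1] = -3.5000+0.8660i
X[2] = 5.5000-2.5981i
X[3] = 7
X[4] = 5.5000+2.5981i
X[5] = -3.5000-0.8660i

X = [7, -3.5000+0.8660i, 5.5000-2.5981i, 7, 5.5000+2.5981i, -3.5000-0.8660i]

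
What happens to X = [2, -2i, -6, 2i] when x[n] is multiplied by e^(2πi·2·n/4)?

Modulation property: DFT(ω_4^(-2n)·x[n]) = X[(k-2) mod 4], so circularly shift X by 2 positions.

X[k-2] = [-6, 2i, 2, -2i]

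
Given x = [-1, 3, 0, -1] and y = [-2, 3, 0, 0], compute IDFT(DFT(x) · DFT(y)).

(x ⊛ y)[n] = Σ(m=0 to 3) x[m] · y[(n-m) mod 4]

Computing each output sample:
(x ⊛ y)[0] = -1
(x ⊛ y)[1] = -9
(x ⊛ y)[2] = 9
(x ⊛ y)[3] = 2

x ⊛ y = [-1, -9, 9, 2]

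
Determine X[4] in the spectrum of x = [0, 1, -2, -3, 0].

X[4] = Σ(n=0 to 4) x[n] · ω_5^(4n) where ω_5 = e^(-2πi/5)
= (0)·ω_5^0 + (1)·ω_5^4 + (-2)·ω_5^8 + (-3)·ω_5^12 + (0)·ω_5^16

X[4] = 4.3541+1.5388i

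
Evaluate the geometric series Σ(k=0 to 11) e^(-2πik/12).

Sum of all nth roots of unity equals 0 for n > 1 (geometric series with r ≠ 1).

0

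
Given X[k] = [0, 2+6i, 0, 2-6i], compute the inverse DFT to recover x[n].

x[n] = (1/4) Σ(k=0 to 3) X[k] · e^(2πikn/4)

Computing each x[n]:
x[0] = 1
x[1] = -3
x[2] = -1
x[3] = 3

x = [1, -3, -1, 3]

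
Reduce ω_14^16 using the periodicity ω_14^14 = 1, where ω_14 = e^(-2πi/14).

Since ω_14^14 = 1, powers reduce modulo 14.
16 mod 14 = 2
So ω_14^16 = ω_14^2 = e^(-2πi·2/14)

ω_14^16 = ω_14^2 = 0.6235-0.7818i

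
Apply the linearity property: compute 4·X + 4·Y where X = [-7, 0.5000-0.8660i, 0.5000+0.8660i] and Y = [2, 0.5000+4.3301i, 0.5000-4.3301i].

By linearity: DFT(4x + 4y) = 4·DFT(x) + 4·DFT(y)
= 4·[-7, 0.5000-0.8660i, 0.5000+0.8660i] + 4·[2, 0.5000+4.3301i, 0.5000-4.3301i]

Computing element-wise:
Z[0] = 4·(-7) + 4·(2) = -20
Z[1] = 4·(0.5000-0.8660i) + 4·(0.5000+4.3301i) = 4.0000+13.8564i
Z[2] = 4·(0.5000+0.8660i) + 4·(0.5000-4.3301i) = 4.0000-13.8564i

DFT(4x + 4y) = 4·X + 4·Y = [-20, 4.0000+13.8564i, 4.0000-13.8564i]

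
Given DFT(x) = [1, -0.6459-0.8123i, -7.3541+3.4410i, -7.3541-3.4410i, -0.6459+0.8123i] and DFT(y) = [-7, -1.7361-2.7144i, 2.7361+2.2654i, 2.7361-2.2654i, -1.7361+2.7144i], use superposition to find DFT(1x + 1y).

By linearity: DFT(1x + 1y) = 1·DFT(x) + 1·DFT(y)
= 1·[1, -0.6459-0.8123i, -7.3541+3.4410i, -7.3541-3.4410i, -0.6459+0.8123i] + 1·[-7, -1.7361-2.7144i, 2.7361+2.2654i, 2.7361-2.2654i, -1.7361+2.7144i]

Computing element-wise:
Z[0] = 1·(1) + 1·(-7) = -6
Z[1] = 1·(-0.6459-0.8123i) + 1·(-1.7361-2.7144i) = -2.3820-3.5267i
Z[2] = 1·(-7.3541+3.4410i) + 1·(2.7361+2.2654i) = -4.6180+5.7064i
Z[3] = 1·(-7.3541-3.4410i) + 1·(2.7361-2.2654i) = -4.6180-5.7064i
Z[4] = 1·(-0.6459+0.8123i) + 1·(-1.7361+2.7144i) = -2.3820+3.5267i

DFT(1x + 1y) = 1·X + 1·Y = [-6, -2.3820-3.5267i, -4.6180+5.7064i, -4.6180-5.7064i, -2.3820+3.5267i]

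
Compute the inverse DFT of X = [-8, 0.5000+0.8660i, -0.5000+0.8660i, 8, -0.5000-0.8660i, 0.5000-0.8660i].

x[n] = (1/6) Σ(k=0 to 5) X[k] · e^(2πikn/6)

Computing each x[n]:
x[0] = 0
x[1] = -3
x[2] = 0
x[3] = -3
x[4] = 0
x[5] = -2

x = [0, -3, 0, -3, 0, -2]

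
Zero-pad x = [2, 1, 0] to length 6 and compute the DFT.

Original 3-point DFT: [3, 1.5000-0.8660i, 1.5000+0.8660i]
Zero-padded 6-point DFT provides frequency interpolation.

DFT_6([x, 0, ...]) = [3, 2.5000-0.8660i, 1.5000-0.8660i, 1, 1.5000+0.8660i, 2.5000+0.8660i]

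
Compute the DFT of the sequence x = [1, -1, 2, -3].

X[k] = Σ(n=0 to 3) x[n] · ω_4^(nk)
where ω_4 = e^(-2πi/4)

Computing each X[k]:
X[0] = -1
X[1] = -1-2i
X[2] = 7
X[3] = -1+2i

X = [-1, -1-2i, 7, -1+2i]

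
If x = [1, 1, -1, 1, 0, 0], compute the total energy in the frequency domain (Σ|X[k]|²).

Parseval: Σ|x[n]|² = (1/N)Σ|X[k]|², so Σ|X[k]|² = N·Σ|x[n]|² = 6·4.0000

Σ|X[k]|² = N·Σ|x[n]|² = 6·4.0000 = 24.0000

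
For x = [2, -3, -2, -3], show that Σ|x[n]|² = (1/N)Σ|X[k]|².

Time domain:
Σ|x[n]|² = |2|² + |-3|² + |-2|² + |-3|² = 26.0000

Frequency domain:
(1/4)Σ|X[k]|² = (1/4)(|-6|² + |4|² + |6|² + |4|²) = (1/4)·104.0000 = 26.0000

Both sides agree, confirming Parseval's theorem.

Σ|x[n]|² = (1/N)Σ|X[k]|² = 26.0000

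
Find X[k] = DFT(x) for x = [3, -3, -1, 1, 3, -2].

X[k] = Σ(n=0 to 5) x[n] · ω_6^(nk)
where ω_6 = e^(-2πi/6)

Computing each X[k]:
X[0] = 1
X[1] = -1.5000+4.3301i
X[2] = 5.5000-2.5981i
X[3] = 9
X[4] = 5.5000+2.5981i
X[5] = -1.5000-4.3301i

X = [1, -1.5000+4.3301i, 5.5000-2.5981i, 9, 5.5000+2.5981i, -1.5000-4.3301i]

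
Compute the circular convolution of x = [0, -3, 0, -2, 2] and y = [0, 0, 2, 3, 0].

(x ⊛ y)[n] = Σ(m=0 to 4) x[m] · y[(n-m) mod 5]

Computing each output sample:
(x ⊛ y)[0] = -4
(x ⊛ y)[1] = -2
(x ⊛ y)[2] = 6
(x ⊛ y)[3] = -6
(x ⊛ y)[4] = -9

x ⊛ y = [-4, -2, 6, -6, -9]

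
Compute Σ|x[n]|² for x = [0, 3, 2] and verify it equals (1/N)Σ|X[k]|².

Time domain:
Σ|x[n]|² = |0|² + |3|² + |2|² = 13.0000

Frequency domain:
(1/3)Σ|X[k]|² = (1/3)(|5|² + |-2.5000-0.8660i|² + |-2.5000+0.8660i|²) = (1/3)·39.0000 = 13.0000

Both sides agree, confirming Parseval's theorem.

Σ|x[n]|² = (1/N)Σ|X[k]|² = 13.0000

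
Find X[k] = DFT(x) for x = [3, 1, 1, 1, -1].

X[k] = Σ(n=0 to 4) x[n] · ω_5^(nk)
where ω_5 = e^(-2πi/5)

Computing each X[k]:
X[0] = 5
X[1] = 1.3820-1.9021i
X[2] = 3.6180-1.1756i
X[3] = 3.6180+1.1756i
X[4] = 1.3820+1.9021i

X = [5, 1.3820-1.9021i, 3.6180-1.1756i, 3.6180+1.1756i, 1.3820+1.9021i]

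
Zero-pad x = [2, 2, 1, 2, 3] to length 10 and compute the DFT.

Original 5-point DFT: [10, 1.1180+1.5388i, -1.1180-0.3633i, -1.1180+0.3633i, 1.1180-1.5388i]
Zero-padded 10-point DFT provides frequency interpolation.

DFT_10([x, 0, ...]) = [10, 0.8820-5.7921i, 1.1180+1.5388i, 3.1180-2.9919i, -1.1180-0.3633i, 2, -1.1180+0.3633i, 3.1180+2.9919i, 1.1180-1.5388i, 0.8820+5.7921i]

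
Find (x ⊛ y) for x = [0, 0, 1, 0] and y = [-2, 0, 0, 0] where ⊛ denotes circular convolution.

(x ⊛ y)[n] = Σ(m=0 to 3) x[m] · y[(n-m) mod 4]

Computing each output sample:
(x ⊛ y)[0] = 0
(x ⊛ y)[1] = 0
(x ⊛ y)[2] = -2
(x ⊛ y)[3] = 0

x ⊛ y = [0, 0, -2, 0]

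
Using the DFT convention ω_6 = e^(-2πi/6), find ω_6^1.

ω_6^1 = e^(-2πi·1/6)
= cos(-2π·1/6) + i·sin(-2π·1/6)
= cos(-2π/6) + i·sin(-2π/6)

ω_6^1 = cos(-2π/6) + i·sin(-2π/6) = 0.5000-0.8660i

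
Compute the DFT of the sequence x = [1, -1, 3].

X[k] = Σ(n=0 to 2) x[n] · ω_3^(nk)
where ω_3 = e^(-2πi/3)

Computing each X[k]:
X[0] = 3
X[1] = 3.4641i
X[2] = -3.4641i

X = [3, 3.4641i, -3.4641i]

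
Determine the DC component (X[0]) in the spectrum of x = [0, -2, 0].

X[0] = Σ(n=0 to 2) x[n] · ω_3^0 = Σ x[n]
= (0) + (-2) + (0)

X[0] = -2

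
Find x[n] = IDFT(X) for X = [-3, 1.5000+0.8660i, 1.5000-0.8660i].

x[n] = (1/3) Σ(k=0 to 2) X[k] · e^(2πikn/3)

Computing each x[n]:
x[0] = 0
x[1] = -2
x[2] = -1

x = [0, -2, -1]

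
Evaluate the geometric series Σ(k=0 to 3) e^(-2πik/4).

Sum of all nth roots of unity equals 0 for n > 1 (geometric series with r ≠ 1).

0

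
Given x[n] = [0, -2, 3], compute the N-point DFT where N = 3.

X[k] = Σ(n=0 to 2) x[n] · ω_3^(nk)
where ω_3 = e^(-2πi/3)

Computing each X[k]:
X[0] = 1
X[1] = -0.5000+4.3301i
X[2] = -0.5000-4.3301i

X = [1, -0.5000+4.3301i, -0.5000-4.3301i]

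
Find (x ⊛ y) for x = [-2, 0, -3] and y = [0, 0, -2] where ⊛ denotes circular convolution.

(x ⊛ y)[n] = Σ(m=0 to 2) x[m] · y[(n-m) mod 3]

Computing each output sample:
(x ⊛ y)[0] = 0
(x ⊛ y)[1] = 6
(x ⊛ y)[2] = 4

x ⊛ y = [0, 6, 4]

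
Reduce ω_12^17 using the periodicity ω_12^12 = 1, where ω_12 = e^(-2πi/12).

Since ω_12^12 = 1, powers reduce modulo 12.
17 mod 12 = 5
So ω_12^17 = ω_12^5 = e^(-2πi·5/12)

ω_12^17 = ω_12^5 = -0.8660-0.5000i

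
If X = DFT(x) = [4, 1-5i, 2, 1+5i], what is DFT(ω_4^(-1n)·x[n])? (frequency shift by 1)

Modulation property: DFT(ω_4^(-1n)·x[n]) = X[(k-1) mod 4], so circularly shift X by 1 positions.

X[k-1] = [1+5i, 4, 1-5i, 2]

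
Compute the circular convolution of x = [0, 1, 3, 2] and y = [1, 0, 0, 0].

(x ⊛ y)[n] = Σ(m=0 to 3) x[m] · y[(n-m) mod 4]

Computing each output sample:
(x ⊛ y)[0] = 0
(x ⊛ y)[1] = 1
(x ⊛ y)[2] = 3
(x ⊛ y)[3] = 2

x ⊛ y = [0, 1, 3, 2]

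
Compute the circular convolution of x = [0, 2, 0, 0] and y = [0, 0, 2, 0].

(x ⊛ y)[n] = Σ(m=0 to 3) x[m] · y[(n-m) mod 4]

Computing each output sample:
(x ⊛ y)[0] = 0
(x ⊛ y)[1] = 0
(x ⊛ y)[2] = 0
(x ⊛ y)[3] = 4

x ⊛ y = [0, 0, 0, 4]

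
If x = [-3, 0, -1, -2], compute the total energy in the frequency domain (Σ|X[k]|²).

Parseval: Σ|x[n]|² = (1/N)Σ|X[k]|², so Σ|X[k]|² = N·Σ|x[n]|² = 4·14.0000

Σ|X[k]|² = N·Σ|x[n]|² = 4·14.0000 = 56.0000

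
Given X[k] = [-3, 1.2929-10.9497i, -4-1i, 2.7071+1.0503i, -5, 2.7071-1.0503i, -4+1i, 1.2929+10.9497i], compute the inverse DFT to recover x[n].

x[n] = (1/8) Σ(k=0 to 7) X[k] · e^(2πikn/8)

Computing each x[n]:
x[0] = -1
x[1] = 2
x[2] = 3
x[3] = 2
x[4] = -3
x[5] = -1
x[6] = -3
x[7] = -2

x = [-1, 2, 3, 2, -3, -1, -3, -2]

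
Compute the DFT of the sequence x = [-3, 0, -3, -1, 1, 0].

X[k] = Σ(n=0 to 5) x[n] · ω_6^(nk)
where ω_6 = e^(-2πi/6)

Computing each X[k]:
X[0] = -6
X[1] = -1.0000+3.4641i
X[2] = -3.0000-3.4641i
X[3] = -4
X[4] = -3.0000+3.4641i
X[5] = -1.0000-3.4641i

X = [-6, -1.0000+3.4641i, -3.0000-3.4641i, -4, -3.0000+3.4641i, -1.0000-3.4641i]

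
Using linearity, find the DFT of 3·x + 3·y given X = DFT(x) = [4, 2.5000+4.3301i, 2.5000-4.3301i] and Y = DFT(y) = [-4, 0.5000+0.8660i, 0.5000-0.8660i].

By linearity: DFT(3x + 3y) = 3·DFT(x) + 3·DFT(y)
= 3·[4, 2.5000+4.3301i, 2.5000-4.3301i] + 3·[-4, 0.5000+0.8660i, 0.5000-0.8660i]

Computing element-wise:
Z[0] = 3·(4) + 3·(-4) = 0
Z[1] = 3·(2.5000+4.3301i) + 3·(0.5000+0.8660i) = 9.0000+15.5883i
Z[2] = 3·(2.5000-4.3301i) + 3·(0.5000-0.8660i) = 9.0000-15.5883i

DFT(3x + 3y) = 3·X + 3·Y = [0, 9.0000+15.5883i, 9.0000-15.5883i]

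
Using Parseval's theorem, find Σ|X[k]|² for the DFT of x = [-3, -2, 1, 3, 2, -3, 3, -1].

Parseval: Σ|x[n]|² = (1/N)Σ|X[k]|², so Σ|X[k]|² = N·Σ|x[n]|² = 8·46.0000

Σ|X[k]|² = N·Σ|x[n]|² = 8·46.0000 = 368.0000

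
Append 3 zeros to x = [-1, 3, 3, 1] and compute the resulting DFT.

Original 4-point DFT: [6, -4-2i, -2, -4+2i]
Zero-padded 7-point DFT provides frequency interpolation.

DFT_7([x, 0, ...]) = [6, -0.6981-5.7042i, -3.7470-0.8413i, -2.0550+0.0689i, -2.0550-0.0689i, -3.7470+0.8413i, -0.6981+5.7042i]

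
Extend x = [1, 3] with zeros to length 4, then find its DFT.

Original 2-point DFT: [4, -2]
Zero-padded 4-point DFT provides frequency interpolation.

DFT_4([x, 0, ...]) = [4, 1-3i, -2, 1+3i]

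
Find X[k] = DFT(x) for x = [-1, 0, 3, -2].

X[k] = Σ(n=0 to 3) x[n] · ω_4^(nk)
where ω_4 = e^(-2πi/4)

Computing each X[k]:
X[0] = 0
X[1] = -4-2i
X[2] = 4
X[3] = -4+2i

X = [0, -4-2i, 4, -4+2i]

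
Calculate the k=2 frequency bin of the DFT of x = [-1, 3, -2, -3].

X[2] = Σ(n=0 to 3) x[n] · ω_4^(2n) where ω_4 = e^(-2πi/4)
= (-1)·ω_4^0 + (3)·ω_4^2 + (-2)·ω_4^4 + (-3)·ω_4^6

X[2] = -3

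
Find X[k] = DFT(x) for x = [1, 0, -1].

X[k] = Σ(n=0 to 2) x[n] · ω_3^(nk)
where ω_3 = e^(-2πi/3)

Computing each X[k]:
X[0] = 0
X[1] = 1.5000-0.8660i
X[2] = 1.5000+0.8660i

X = [0, 1.5000-0.8660i, 1.5000+0.8660i]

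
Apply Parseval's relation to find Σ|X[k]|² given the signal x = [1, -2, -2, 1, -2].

Parseval: Σ|x[n]|² = (1/N)Σ|X[k]|², so Σ|X[k]|² = N·Σ|x[n]|² = 5·14.0000

Σ|X[k]|² = N·Σ|x[n]|² = 5·14.0000 = 70.0000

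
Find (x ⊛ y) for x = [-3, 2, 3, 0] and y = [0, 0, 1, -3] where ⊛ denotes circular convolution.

(x ⊛ y)[n] = Σ(m=0 to 3) x[m] · y[(n-m) mod 4]

Computing each output sample:
(x ⊛ y)[0] = -3
(x ⊛ y)[1] = -9
(x ⊛ y)[2] = -3
(x ⊛ y)[3] = 11

x ⊛ y = [-3, -9, -3, 11]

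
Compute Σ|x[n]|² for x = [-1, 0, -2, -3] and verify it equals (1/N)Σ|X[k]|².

Time domain:
Σ|x[n]|² = |-1|² + |0|² + |-2|² + |-3|² = 14.0000

Frequency domain:
(1/4)Σ|X[k]|² = (1/4)(|-6|² + |1-3i|² + |0|² + |1+3i|²) = (1/4)·56.0000 = 14.0000

Both sides agree, confirming Parseval's theorem.

Σ|x[n]|² = (1/N)Σ|X[k]|² = 14.0000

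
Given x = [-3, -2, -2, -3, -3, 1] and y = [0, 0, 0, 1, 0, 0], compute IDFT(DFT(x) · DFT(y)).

(x ⊛ y)[n] = Σ(m=0 to 5) x[m] · y[(n-m) mod 6]

Computing each output sample:
(x ⊛ y)[0] = -3
(x ⊛ y)[1] = -3
(x ⊛ y)[2] = 1
(x ⊛ y)[3] = -3
(x ⊛ y)[4] = -2
(x ⊛ y)[5] = -2

x ⊛ y = [-3, -3, 1, -3, -2, -2]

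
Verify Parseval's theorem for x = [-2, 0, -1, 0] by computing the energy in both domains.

Time domain:
Σ|x[n]|² = |-2|² + |0|² + |-1|² + |0|² = 5.0000

Frequency domain:
(1/4)Σ|X[k]|² = (1/4)(|-3|² + |-1|² + |-3|² + |-1|²) = (1/4)·20.0000 = 5.0000

Both sides agree, confirming Parseval's theorem.

Σ|x[n]|² = (1/N)Σ|X[k]|² = 5.0000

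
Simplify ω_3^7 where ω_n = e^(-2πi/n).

Since ω_3^3 = 1, powers reduce modulo 3.
7 mod 3 = 1
So ω_3^7 = ω_3^1 = e^(-2πi·1/3)

ω_3^7 = ω_3^1 = -0.5000-0.8660i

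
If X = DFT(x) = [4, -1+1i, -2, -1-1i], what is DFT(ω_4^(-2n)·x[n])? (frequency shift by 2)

Modulation property: DFT(ω_4^(-2n)·x[n]) = X[(k-2) mod 4], so circularly shift X by 2 positions.

X[k-2] = [-2, -1-1i, 4, -1+1i]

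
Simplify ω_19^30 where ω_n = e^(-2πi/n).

Since ω_19^19 = 1, powers reduce modulo 19.
30 mod 19 = 11
So ω_19^30 = ω_19^11 = e^(-2πi·11/19)

ω_19^30 = ω_19^11 = -0.8795+0.4759i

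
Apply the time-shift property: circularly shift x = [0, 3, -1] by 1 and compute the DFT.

Time shift by 1: X_shifted[k] = ω_3^(1k) · X[k]
Shifted x = [-1, 0, 3]

DFT(x[n-1]) = [2, -2.5000+2.5981i, -2.5000-2.5981i]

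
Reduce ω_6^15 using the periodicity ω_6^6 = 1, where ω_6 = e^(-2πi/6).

Since ω_6^6 = 1, powers reduce modulo 6.
15 mod 6 = 3
So ω_6^15 = ω_6^3 = e^(-2πi·3/6)

ω_6^15 = ω_6^3 = -1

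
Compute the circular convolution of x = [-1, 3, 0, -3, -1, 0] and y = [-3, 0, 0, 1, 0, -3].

(x ⊛ y)[n] = Σ(m=0 to 5) x[m] · y[(n-m) mod 6]

Computing each output sample:
(x ⊛ y)[0] = -9
(x ⊛ y)[1] = -10
(x ⊛ y)[2] = 9
(x ⊛ y)[3] = 11
(x ⊛ y)[4] = 6
(x ⊛ y)[5] = 3

x ⊛ y = [-9, -10, 9, 11, 6, 3]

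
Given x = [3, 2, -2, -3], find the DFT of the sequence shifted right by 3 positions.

Time shift by 3: X_shifted[k] = ω_4^(3k) · X[k]
Shifted x = [2, -2, -3, 3]

DFT(x[n-3]) = [0, 5+5i, -2, 5-5i]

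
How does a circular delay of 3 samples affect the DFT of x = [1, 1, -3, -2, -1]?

Time shift by 3: X_shifted[k] = ω_5^(3k) · X[k]
Shifted x = [-3, -2, -1, 1, 1]

DFT(x[n-3]) = [-4, -3.3090+4.0287i, -2.1910-0.1388i, -2.1910+0.1388i, -3.3090-4.0287i]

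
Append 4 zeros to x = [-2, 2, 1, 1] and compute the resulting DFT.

Original 4-point DFT: [2, -3-1i, -4, -3+1i]
Zero-padded 8-point DFT provides frequency interpolation.

DFT_8([x, 0, ...]) = [2, -1.2929-3.1213i, -3-1i, -2.7071-1.1213i, -4, -2.7071+1.1213i, -3+1i, -1.2929+3.1213i]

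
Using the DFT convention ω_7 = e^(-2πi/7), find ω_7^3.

ω_7^3 = e^(-2πi·3/7)
= cos(-2π·3/7) + i·sin(-2π·3/7)
= cos(-6π/7) + i·sin(-6π/7)

ω_7^3 = cos(-6π/7) + i·sin(-6π/7) = -0.9010-0.4339i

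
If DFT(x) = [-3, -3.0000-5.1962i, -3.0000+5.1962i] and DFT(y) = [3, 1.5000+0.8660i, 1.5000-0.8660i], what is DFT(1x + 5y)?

By linearity: DFT(1x + 5y) = 1·DFT(x) + 5·DFT(y)
= 1·[-3, -3.0000-5.1962i, -3.0000+5.1962i] + 5·[3, 1.5000+0.8660i, 1.5000-0.8660i]

Computing element-wise:
Z[0] = 1·(-3) + 5·(3) = 12
Z[1] = 1·(-3.0000-5.1962i) + 5·(1.5000+0.8660i) = 4.5000-0.8662i
Z[2] = 1·(-3.0000+5.1962i) + 5·(1.5000-0.8660i) = 4.5000+0.8662i

DFT(1x + 5y) = 1·X + 5·Y = [12, 4.5000-0.8662i, 4.5000+0.8662i]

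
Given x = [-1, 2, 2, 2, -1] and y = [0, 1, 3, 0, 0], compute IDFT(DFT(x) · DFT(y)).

(x ⊛ y)[n] = Σ(m=0 to 4) x[m] · y[(n-m) mod 5]

Computing each output sample:
(x ⊛ y)[0] = 5
(x ⊛ y)[1] = -4
(x ⊛ y)[2] = -1
(x ⊛ y)[3] = 8
(x ⊛ y)[4] = 8

x ⊛ y = [5, -4, -1, 8, 8]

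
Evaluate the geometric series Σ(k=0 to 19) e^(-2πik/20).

Sum of all nth roots of unity equals 0 for n > 1 (geometric series with r ≠ 1).

0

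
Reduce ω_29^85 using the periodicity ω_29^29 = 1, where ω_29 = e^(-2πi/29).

Since ω_29^29 = 1, powers reduce modulo 29.
85 mod 29 = 27
So ω_29^85 = ω_29^27 = e^(-2πi·27/29)

ω_29^85 = ω_29^27 = 0.9076+0.4199i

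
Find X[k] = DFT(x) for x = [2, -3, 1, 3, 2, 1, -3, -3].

X[k] = Σ(n=0 to 7) x[n] · ω_8^(nk)
where ω_8 = e^(-2πi/8)

Computing each X[k]:
X[0] = 0
X[1] = -7.0711-5.4142i
X[2] = 6+2i
X[3] = 7.0711+2.5858i
X[4] = 4
X[5] = 7.0711-2.5858i
X[6] = 6-2i
X[7] = -7.0711+5.4142i

X = [0, -7.0711-5.4142i, 6+2i, 7.0711+2.5858i, 4, 7.0711-2.5858i, 6-2i, -7.0711+5.4142i]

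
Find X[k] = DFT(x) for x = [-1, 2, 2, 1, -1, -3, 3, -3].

X[k] = Σ(n=0 to 7) x[n] · ω_8^(nk)
where ω_8 = e^(-2πi/8)

Computing each X[k]:
X[0] = 0
X[1] = 0.7071-5.3640i
X[2] = -7-1i
X[3] = -0.7071-7.3640i
X[4] = 6
X[5] = -0.7071+7.3640i
X[6] = -7+1i
X[7] = 0.7071+5.3640i

X = [0, 0.7071-5.3640i, -7-1i, -0.7071-7.3640i, 6, -0.7071+7.3640i, -7+1i, 0.7071+5.3640i]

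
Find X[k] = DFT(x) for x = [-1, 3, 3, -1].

X[k] = Σ(n=0 to 3) x[n] · ω_4^(nk)
where ω_4 = e^(-2πi/4)

Computing each X[k]:
X[0] = 4
X[1] = -4-4i
X[2] = 0
X[3] = -4+4i

X = [4, -4-4i, 0, -4+4i]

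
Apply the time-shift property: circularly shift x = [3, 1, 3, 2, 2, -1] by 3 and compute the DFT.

Time shift by 3: X_shifted[k] = ω_6^(3k) · X[k]
Shifted x = [2, 2, -1, 3, 1, 3]

DFT(x[n-3]) = [10, 1.5000+2.5981i, 2.5000-0.8660i, -6, 2.5000+0.8660i, 1.5000-2.5981i]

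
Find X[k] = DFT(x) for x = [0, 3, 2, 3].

X[k] = Σ(n=0 to 3) x[n] · ω_4^(nk)
where ω_4 = e^(-2πi/4)

Computing each X[k]:
X[0] = 8
X[1] = -2
X[2] = -4
X[3] = -2

X = [8, -2, -4, -2]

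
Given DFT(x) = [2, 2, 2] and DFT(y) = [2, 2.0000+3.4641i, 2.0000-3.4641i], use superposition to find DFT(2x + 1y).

By linearity: DFT(2x + 1y) = 2·DFT(x) + 1·DFT(y)
= 2·[2, 2, 2] + 1·[2, 2.0000+3.4641i, 2.0000-3.4641i]

Computing element-wise:
Z[0] = 2·(2) + 1·(2) = 6
Z[1] = 2·(2) + 1·(2.0000+3.4641i) = 6.0000+3.4641i
Z[2] = 2·(2) + 1·(2.0000-3.4641i) = 6.0000-3.4641i

DFT(2x + 1y) = 2·X + 1·Y = [6, 6.0000+3.4641i, 6.0000-3.4641i]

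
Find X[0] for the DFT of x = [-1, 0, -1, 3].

X[0] = Σ(n=0 to 3) x[n] · ω_4^0 = Σ x[n]
= (-1) + (0) + (-1) + (3)

X[0] = 1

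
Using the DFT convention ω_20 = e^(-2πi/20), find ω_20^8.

ω_20^8 = e^(-2πi·8/20)
= cos(-2π·8/20) + i·sin(-2π·8/20)
= cos(-16π/20) + i·sin(-16π/20)

ω_20^8 = cos(-16π/20) + i·sin(-16π/20) = -0.8090-0.5878i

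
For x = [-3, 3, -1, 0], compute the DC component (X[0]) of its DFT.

X[0] = Σ(n=0 to 3) x[n] · ω_4^0 = Σ x[n]
= (-3) + (3) + (-1) + (0)

X[0] = -1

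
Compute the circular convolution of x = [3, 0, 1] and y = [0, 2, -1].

(x ⊛ y)[n] = Σ(m=0 to 2) x[m] · y[(n-m) mod 3]

Computing each output sample:
(x ⊛ y)[0] = 2
(x ⊛ y)[1] = 5
(x ⊛ y)[2] = -3

x ⊛ y = [2, 5, -3]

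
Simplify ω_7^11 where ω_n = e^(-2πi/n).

Since ω_7^7 = 1, powers reduce modulo 7.
11 mod 7 = 4
So ω_7^11 = ω_7^4 = e^(-2πi·4/7)

ω_7^11 = ω_7^4 = -0.9010+0.4339i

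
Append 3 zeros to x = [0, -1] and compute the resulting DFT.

Original 2-point DFT: [-1, 1]
Zero-padded 5-point DFT provides frequency interpolation.

DFT_5([x, 0, ...]) = [-1, -0.3090+0.9511i, 0.8090+0.5878i, 0.8090-0.5878i, -0.3090-0.9511i]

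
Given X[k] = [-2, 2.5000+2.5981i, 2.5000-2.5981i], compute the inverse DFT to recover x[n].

x[n] = (1/3) Σ(k=0 to 2) X[k] · e^(2πikn/3)

Computing each x[n]:
x[0] = 1
x[1] = -3
x[2] = 0

x = [1, -3, 0]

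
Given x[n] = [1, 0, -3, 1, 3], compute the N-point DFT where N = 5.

X[k] = Σ(n=0 to 4) x[n] · ω_5^(nk)
where ω_5 = e^(-2πi/5)

Computing each X[k]:
X[0] = 2
X[1] = 3.5451+5.2043i
X[2] = -2.0451-2.0409i
X[3] = -2.0451+2.0409i
X[4] = 3.5451-5.2043i

X = [2, 3.5451+5.2043i, -2.0451-2.0409i, -2.0451+2.0409i, 3.5451-5.2043i]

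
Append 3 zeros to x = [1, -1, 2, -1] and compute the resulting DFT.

Original 4-point DFT: [1, -1, 5, -1]
Zero-padded 7-point DFT provides frequency interpolation.

DFT_7([x, 0, ...]) = [1, 0.8324-0.7341i, -1.2029+1.0609i, 3.3705+2.9725i, 3.3705-2.9725i, -1.2029-1.0609i, 0.8324+0.7341i]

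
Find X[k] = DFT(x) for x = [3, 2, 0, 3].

X[k] = Σ(n=0 to 3) x[n] · ω_4^(nk)
where ω_4 = e^(-2πi/4)

Computing each X[k]:
X[0] = 8
X[1] = 3+1i
X[2] = -2
X[3] = 3-1i

X = [8, 3+1i, -2, 3-1i]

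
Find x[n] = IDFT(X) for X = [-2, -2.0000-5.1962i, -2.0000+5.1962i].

x[n] = (1/3) Σ(k=0 to 2) X[k] · e^(2πikn/3)

Computing each x[n]:
x[0] = -2
x[1] = 3
x[2] = -3

x = [-2, 3, -3]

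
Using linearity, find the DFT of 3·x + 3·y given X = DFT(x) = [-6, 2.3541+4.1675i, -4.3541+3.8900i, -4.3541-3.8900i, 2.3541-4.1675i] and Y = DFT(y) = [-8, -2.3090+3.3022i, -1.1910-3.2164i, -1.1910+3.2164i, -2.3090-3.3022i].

By linearity: DFT(3x + 3y) = 3·DFT(x) + 3·DFT(y)
= 3·[-6, 2.3541+4.1675i, -4.3541+3.8900i, -4.3541-3.8900i, 2.3541-4.1675i] + 3·[-8, -2.3090+3.3022i, -1.1910-3.2164i, -1.1910+3.2164i, -2.3090-3.3022i]

Computing element-wise:
Z[0] = 3·(-6) + 3·(-8) = -42
Z[1] = 3·(2.3541+4.1675i) + 3·(-2.3090+3.3022i) = 0.1353+22.4091i
Z[2] = 3·(-4.3541+3.8900i) + 3·(-1.1910-3.2164i) = -16.6353+2.0208i
Z[3] = 3·(-4.3541-3.8900i) + 3·(-1.1910+3.2164i) = -16.6353-2.0208i
Z[4] = 3·(2.3541-4.1675i) + 3·(-2.3090-3.3022i) = 0.1353-22.4091i

DFT(3x + 3y) = 3·X + 3·Y = [-42, 0.1353+22.4091i, -16.6353+2.0208i, -16.6353-2.0208i, 0.1353-22.4091i]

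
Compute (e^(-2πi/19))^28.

Since ω_19^19 = 1, powers reduce modulo 19.
28 mod 19 = 9
So ω_19^28 = ω_19^9 = e^(-2πi·9/19)

ω_19^28 = ω_19^9 = -0.9864-0.1646i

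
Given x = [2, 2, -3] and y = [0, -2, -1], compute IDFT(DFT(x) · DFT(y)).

(x ⊛ y)[n] = Σ(m=0 to 2) x[m] · y[(n-m) mod 3]

Computing each output sample:
(x ⊛ y)[0] = 4
(x ⊛ y)[1] = -1
(x ⊛ y)[2] = -6

x ⊛ y = [4, -1, -6]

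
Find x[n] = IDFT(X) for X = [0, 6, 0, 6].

x[n] = (1/4) Σ(k=0 to 3) X[k] · e^(2πikn/4)

Computing each x[n]:
x[0] = 3
x[1] = 0
x[2] = -3
x[3] = 0

x = [3, 0, -3, 0]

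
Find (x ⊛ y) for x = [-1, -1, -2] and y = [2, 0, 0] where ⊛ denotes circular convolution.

(x ⊛ y)[n] = Σ(m=0 to 2) x[m] · y[(n-m) mod 3]

Computing each output sample:
(x ⊛ y)[0] = -2
(x ⊛ y)[1] = -2
(x ⊛ y)[2] = -4

x ⊛ y = [-2, -2, -4]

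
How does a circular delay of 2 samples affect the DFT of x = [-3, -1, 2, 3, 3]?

Time shift by 2: X_shifted[k] = ω_5^(2k) · X[k]
Shifted x = [3, 3, -3, -1, 2]

DFT(x[n-2]) = [4, 7.7812+0.2245i, -2.2812-2.4899i, -2.2812+2.4899i, 7.7812-0.2245i]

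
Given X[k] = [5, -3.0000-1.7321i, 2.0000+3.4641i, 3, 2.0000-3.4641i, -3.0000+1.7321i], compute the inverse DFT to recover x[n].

x[n] = (1/6) Σ(k=0 to 5) X[k] · e^(2πikn/6)

Computing each x[n]:
x[0] = 1
x[1] = -1
x[2] = 3
x[3] = 2
x[4] = 0
x[5] = 0

x = [1, -1, 3, 2, 0, 0]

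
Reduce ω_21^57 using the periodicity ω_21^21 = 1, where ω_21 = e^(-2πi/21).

Since ω_21^21 = 1, powers reduce modulo 21.
57 mod 21 = 15
So ω_21^57 = ω_21^15 = e^(-2πi·15/21)

ω_21^57 = ω_21^15 = -0.2225+0.9749i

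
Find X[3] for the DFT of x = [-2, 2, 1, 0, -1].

X[3] = Σ(n=0 to 4) x[n] · ω_5^(3n) where ω_5 = e^(-2πi/5)
= (-2)·ω_5^0 + (2)·ω_5^3 + (1)·ω_5^6 + (0)·ω_5^9 + (-1)·ω_5^12

X[3] = -2.5000+0.8123i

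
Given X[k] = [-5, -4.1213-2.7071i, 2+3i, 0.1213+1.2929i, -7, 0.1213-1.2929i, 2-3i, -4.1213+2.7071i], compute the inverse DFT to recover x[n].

x[n] = (1/8) Σ(k=0 to 7) X[k] · e^(2πikn/8)

Computing each x[n]:
x[0] = -2
x[1] = -1
x[2] = -1
x[3] = 2
x[4] = 0
x[5] = 0
x[6] = -3
x[7] = 0

x = [-2, -1, -1, 2, 0, 0, -3, 0]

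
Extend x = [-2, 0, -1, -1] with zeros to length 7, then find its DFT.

Original 4-point DFT: [-4, -1-1i, -2, -1+1i]
Zero-padded 7-point DFT provides frequency interpolation.

DFT_7([x, 0, ...]) = [-4, -0.8765+1.4088i, -1.7225-1.2157i, -2.4010+0.1931i, -2.4010-0.1931i, -1.7225+1.2157i, -0.8765-1.4088i]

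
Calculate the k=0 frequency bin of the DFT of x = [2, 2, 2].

X[0] = Σ(n=0 to 2) x[n] · ω_3^0 = Σ x[n]
= (2) + (2) + (2)

X[0] = 6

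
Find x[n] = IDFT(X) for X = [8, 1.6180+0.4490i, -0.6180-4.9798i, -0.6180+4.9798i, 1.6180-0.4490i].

x[n] = (1/5) Σ(k=0 to 4) X[k] · e^(2πikn/5)

Computing each x[n]:
x[0] = 2
x[1] = 3
x[2] = -1
x[3] = 3
x[4] = 1

x = [2, 3, -1, 3, 1]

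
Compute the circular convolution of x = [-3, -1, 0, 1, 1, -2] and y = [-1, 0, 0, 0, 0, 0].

(x ⊛ y)[n] = Σ(m=0 to 5) x[m] · y[(n-m) mod 6]

Computing each output sample:
(x ⊛ y)[0] = 3
(x ⊛ y)[1] = 1
(x ⊛ y)[2] = 0
(x ⊛ y)[3] = -1
(x ⊛ y)[4] = -1
(x ⊛ y)[5] = 2

x ⊛ y = [3, 1, 0, -1, -1, 2]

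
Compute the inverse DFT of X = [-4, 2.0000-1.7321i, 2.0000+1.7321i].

x[n] = (1/3) Σ(k=0 to 2) X[k] · e^(2πikn/3)

Computing each x[n]:
x[0] = 0
x[1] = -1
x[2] = -3

x = [0, -1, -3]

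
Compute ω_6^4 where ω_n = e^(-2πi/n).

ω_6^4 = e^(-2πi·4/6)
= cos(-2π·4/6) + i·sin(-2π·4/6)
= cos(-8π/6) + i·sin(-8π/6)

ω_6^4 = cos(-8π/6) + i·sin(-8π/6) = -0.5000+0.8660i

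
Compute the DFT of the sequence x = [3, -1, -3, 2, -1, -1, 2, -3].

X[k] = Σ(n=0 to 7) x[n] · ω_8^(nk)
where ω_8 = e^(-2πi/8)

Computing each X[k]:
X[0] = -2
X[1] = 0.4645+1.4645i
X[2] = 3+1i
X[3] = 7.5355-8.5355i
X[4] = 4
X[5] = 7.5355+8.5355i
X[6] = 3-1i
X[7] = 0.4645-1.4645i

X = [-2, 0.4645+1.4645i, 3+1i, 7.5355-8.5355i, 4, 7.5355+8.5355i, 3-1i, 0.4645-1.4645i]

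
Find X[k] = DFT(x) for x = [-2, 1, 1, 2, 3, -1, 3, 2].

X[k] = Σ(n=0 to 7) x[n] · ω_8^(nk)
where ω_8 = e^(-2πi/8)

Computing each X[k]:
X[0] = 9
X[1] = -3.5858+0.5858i
X[2] = -3+4i
X[3] = -6.4142-3.4142i
X[4] = 1
X[5] = -6.4142+3.4142i
X[6] = -3-4i
X[7] = -3.5858-0.5858i

X = [9, -3.5858+0.5858i, -3+4i, -6.4142-3.4142i, 1, -6.4142+3.4142i, -3-4i, -3.5858-0.5858i]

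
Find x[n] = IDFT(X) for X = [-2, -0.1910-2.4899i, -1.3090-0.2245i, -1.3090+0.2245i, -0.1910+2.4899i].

x[n] = (1/5) Σ(k=0 to 4) X[k] · e^(2πikn/5)

Computing each x[n]:
x[0] = -1
x[1] = 1
x[2] = 0
x[3] = -1
x[4] = -1

x = [-1, 1, 0, -1, -1]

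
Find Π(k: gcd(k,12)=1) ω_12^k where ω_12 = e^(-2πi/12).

The primitive 12th roots of unity are ω_12^k for k coprime to 12: k ∈ {1, 5, 7, 11}
Their product equals the constant term of the cyclotomic polynomial Φ_12(x) up to sign.
For n ≥ 3, the product of all primitive nth roots of unity is 1. (For n=1 it is 1; for n=2 it is -1.)

1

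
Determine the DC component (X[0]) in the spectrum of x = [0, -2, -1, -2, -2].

X[0] = Σ(n=0 to 4) x[n] · ω_5^0 = Σ x[n]
= (0) + (-2) + (-1) + (-2) + (-2)

X[0] = -7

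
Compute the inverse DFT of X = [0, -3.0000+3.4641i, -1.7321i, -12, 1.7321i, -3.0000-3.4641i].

x[n] = (1/6) Σ(k=0 to 5) X[k] · e^(2πikn/6)

Computing each x[n]:
x[0] = -3
x[1] = 1
x[2] = -3
x[3] = 3
x[4] = 0
x[5] = 2

x = [-3, 1, -3, 3, 0, 2]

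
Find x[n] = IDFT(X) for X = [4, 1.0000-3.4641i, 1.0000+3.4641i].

x[n] = (1/3) Σ(k=0 to 2) X[k] · e^(2πikn/3)

Computing each x[n]:
x[0] = 2
x[1] = 3
x[2] = -1

x = [2, 3, -1]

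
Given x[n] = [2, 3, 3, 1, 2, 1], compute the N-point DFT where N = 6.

X[k] = Σ(n=0 to 5) x[n] · ω_6^(nk)
where ω_6 = e^(-2πi/6)

Computing each X[k]:
X[0] = 12
X[1] = 0.5000-2.5981i
X[2] = -1.5000-0.8660i
X[3] = 2
X[4] = -1.5000+0.8660i
X[5] = 0.5000+2.5981i

X = [12, 0.5000-2.5981i, -1.5000-0.8660i, 2, -1.5000+0.8660i, 0.5000+2.5981i]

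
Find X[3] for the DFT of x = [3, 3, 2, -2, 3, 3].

X[3] = Σ(n=0 to 5) x[n] · ω_6^(3n) where ω_6 = e^(-2πi/6)
= (3)·ω_6^0 + (3)·ω_6^3 + (2)·ω_6^6 + (-2)·ω_6^9 + (3)·ω_6^12 + (3)·ω_6^15

X[3] = 4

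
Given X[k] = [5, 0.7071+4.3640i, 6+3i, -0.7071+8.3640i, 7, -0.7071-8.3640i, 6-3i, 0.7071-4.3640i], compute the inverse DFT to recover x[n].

x[n] = (1/8) Σ(k=0 to 7) X[k] · e^(2πikn/8)

Computing each x[n]:
x[0] = 3
x[1] = -3
x[2] = 1
x[3] = -2
x[4] = 3
x[5] = 1
x[6] = -1
x[7] = 3

x = [3, -3, 1, -2, 3, 1, -1, 3]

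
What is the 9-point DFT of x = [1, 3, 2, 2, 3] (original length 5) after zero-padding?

Original 5-point DFT: [11, -0.3820, -2.6180, -2.6180, -0.3820]
Zero-padded 9-point DFT provides frequency interpolation.

DFT_9([x, 0, ...]) = [11, -0.1736-6.6561i, 0.9397+0.0220i, -1.0000-3.4641i, -0.7660+1.4819i, -0.7660-1.4819i, -1.0000+3.4641i, 0.9397-0.0220i, -0.1736+6.6561i]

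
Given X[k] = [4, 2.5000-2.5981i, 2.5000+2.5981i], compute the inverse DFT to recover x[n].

x[n] = (1/3) Σ(k=0 to 2) X[k] · e^(2πikn/3)

Computing each x[n]:
x[0] = 3
x[1] = 2
x[2] = -1

x = [3, 2, -1]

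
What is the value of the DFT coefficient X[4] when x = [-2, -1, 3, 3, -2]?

X[4] = Σ(n=0 to 4) x[n] · ω_5^(4n) where ω_5 = e^(-2πi/5)
= (-2)·ω_5^0 + (-1)·ω_5^4 + (3)·ω_5^8 + (3)·ω_5^12 + (-2)·ω_5^16

X[4] = -7.7812+0.9511i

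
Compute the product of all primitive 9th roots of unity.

The primitive 9th roots of unity are ω_9^k for k coprime to 9: k ∈ {1, 2, 4, 5, 7, 8}
Their product equals the constant term of the cyclotomic polynomial Φ_9(x) up to sign.
For n ≥ 3, the product of all primitive nth roots of unity is 1. (For n=1 it is 1; for n=2 it is -1.)

1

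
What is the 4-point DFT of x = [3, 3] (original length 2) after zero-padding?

Original 2-point DFT: [6, 0]
Zero-padded 4-point DFT provides frequency interpolation.

DFT_4([x, 0, ...]) = [6, 3-3i, 0, 3+3i]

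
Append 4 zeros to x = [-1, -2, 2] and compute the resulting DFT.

Original 3-point DFT: [-1, -1.0000+3.4641i, -1.0000-3.4641i]
Zero-padded 7-point DFT provides frequency interpolation.

DFT_7([x, 0, ...]) = [-1, -2.6920-0.3862i, -2.3569+2.8176i, 2.0489+2.4314i, 2.0489-2.4314i, -2.3569-2.8176i, -2.6920+0.3862i]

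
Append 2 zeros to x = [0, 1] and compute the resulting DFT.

Original 2-point DFT: [1, -1]
Zero-padded 4-point DFT provides frequency interpolation.

DFT_4([x, 0, ...]) = [1, -1i, -1, 1i]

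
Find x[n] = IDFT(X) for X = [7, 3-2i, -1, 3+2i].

x[n] = (1/4) Σ(k=0 to 3) X[k] · e^(2πikn/4)

Computing each x[n]:
x[0] = 3
x[1] = 3
x[2] = 0
x[3] = 1

x = [3, 3, 0, 1]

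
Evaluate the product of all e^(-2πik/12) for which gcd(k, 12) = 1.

The primitive 12th roots of unity are ω_12^k for k coprime to 12: k ∈ {1, 5, 7, 11}
Their product equals the constant term of the cyclotomic polynomial Φ_12(x) up to sign.
For n ≥ 3, the product of all primitive nth roots of unity is 1. (For n=1 it is 1; for n=2 it is -1.)

1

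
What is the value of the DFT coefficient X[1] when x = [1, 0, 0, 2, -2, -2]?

X[1] = Σ(n=0 to 5) x[n] · ω_6^(1n) where ω_6 = e^(-2πi/6)
= (1)·ω_6^0 + (0)·ω_6^1 + (0)·ω_6^2 + (2)·ω_6^3 + (-2)·ω_6^4 + (-2)·ω_6^5

X[1] = -1.0000-3.4641i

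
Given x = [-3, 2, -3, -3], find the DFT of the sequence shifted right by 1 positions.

Time shift by 1: X_shifted[k] = ω_4^(1k) · X[k]
Shifted x = [-3, -3, 2, -3]

DFT(x[n-1]) = [-7, -5, 5, -5]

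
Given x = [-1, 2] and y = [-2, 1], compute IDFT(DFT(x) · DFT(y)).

(x ⊛ y)[n] = Σ(m=0 to 1) x[m] · y[(n-m) mod 2]

Computing each output sample:
(x ⊛ y)[0] = 4
(x ⊛ y)[1] = -5

x ⊛ y = [4, -5]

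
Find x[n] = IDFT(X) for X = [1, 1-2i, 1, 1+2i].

x[n] = (1/4) Σ(k=0 to 3) X[k] · e^(2πikn/4)

Computing each x[n]:
x[0] = 1
x[1] = 1
x[2] = 0
x[3] = -1

x = [1, 1, 0, -1]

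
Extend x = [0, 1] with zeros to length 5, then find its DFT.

Original 2-point DFT: [1, -1]
Zero-padded 5-point DFT provides frequency interpolation.

DFT_5([x, 0, ...]) = [1, 0.3090-0.9511i, -0.8090-0.5878i, -0.8090+0.5878i, 0.3090+0.9511i]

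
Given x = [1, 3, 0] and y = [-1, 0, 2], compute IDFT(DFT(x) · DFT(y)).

(x ⊛ y)[n] = Σ(m=0 to 2) x[m] · y[(n-m) mod 3]

Computing each output sample:
(x ⊛ y)[0] = 5
(x ⊛ y)[1] = -3
(x ⊛ y)[2] = 2

x ⊛ y = [5, -3, 2]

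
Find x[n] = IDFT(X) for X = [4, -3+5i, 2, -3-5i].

x[n] = (1/4) Σ(k=0 to 3) X[k] · e^(2πikn/4)

Computing each x[n]:
x[0] = 0
x[1] = -2
x[2] = 3
x[3] = 3

x = [0, -2, 3, 3]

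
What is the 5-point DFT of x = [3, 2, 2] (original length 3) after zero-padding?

Original 3-point DFT: [7, 1, 1]
Zero-padded 5-point DFT provides frequency interpolation.

DFT_5([x, 0, ...]) = [7, 2.0000-3.0777i, 2.0000+0.7265i, 2.0000-0.7265i, 2.0000+3.0777i]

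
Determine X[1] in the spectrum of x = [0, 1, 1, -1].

X[1] = Σ(n=0 to 3) x[n] · ω_4^(1n) where ω_4 = e^(-2πi/4)
= (0)·ω_4^0 + (1)·ω_4^1 + (1)·ω_4^2 + (-1)·ω_4^3

X[1] = -1-2i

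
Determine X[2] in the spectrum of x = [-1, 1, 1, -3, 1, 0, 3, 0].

X[2] = Σ(n=0 to 7) x[n] · ω_8^(2n) where ω_8 = e^(-2πi/8)
= (-1)·ω_8^0 + (1)·ω_8^2 + (1)·ω_8^4 + (-3)·ω_8^6 + (1)·ω_8^8 + (0)·ω_8^10 + (3)·ω_8^12 + (0)·ω_8^14

X[2] = -4-4i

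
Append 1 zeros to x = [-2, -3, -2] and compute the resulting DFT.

Original 3-point DFT: [-7, 0.5000+0.8660i, 0.5000-0.8660i]
Zero-padded 4-point DFT provides frequency interpolation.

DFT_4([x, 0, ...]) = [-7, 3i, -1, -3i]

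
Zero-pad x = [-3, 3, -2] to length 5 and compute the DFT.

Original 3-point DFT: [-2, -3.5000-4.3301i, -3.5000+4.3301i]
Zero-padded 5-point DFT provides frequency interpolation.

DFT_5([x, 0, ...]) = [-2, -0.4549-1.6776i, -6.0451-3.6655i, -6.0451+3.6655i, -0.4549+1.6776i]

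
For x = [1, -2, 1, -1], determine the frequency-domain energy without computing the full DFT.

Parseval: Σ|x[n]|² = (1/N)Σ|X[k]|², so Σ|X[k]|² = N·Σ|x[n]|² = 4·7.0000

Σ|X[k]|² = N·Σ|x[n]|² = 4·7.0000 = 28.0000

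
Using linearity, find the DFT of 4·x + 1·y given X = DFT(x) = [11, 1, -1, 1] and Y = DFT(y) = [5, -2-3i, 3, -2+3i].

By linearity: DFT(4x + 1y) = 4·DFT(x) + 1·DFT(y)
= 4·[11, 1, -1, 1] + 1·[5, -2-3i, 3, -2+3i]

Computing element-wise:
Z[0] = 4·(11) + 1·(5) = 49
Z[1] = 4·(1) + 1·(-2-3i) = 2-3i
Z[2] = 4·(-1) + 1·(3) = -1
Z[3] = 4·(1) + 1·(-2+3i) = 2+3i

DFT(4x + 1y) = 4·X + 1·Y = [49, 2-3i, -1, 2+3i]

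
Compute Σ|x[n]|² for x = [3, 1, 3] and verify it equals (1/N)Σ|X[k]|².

Time domain:
Σ|x[n]|² = |3|² + |1|² + |3|² = 19.0000

Frequency domain:
(1/3)Σ|X[k]|² = (1/3)(|7|² + |1.0000+1.7321i|² + |1.0000-1.7321i|²) = (1/3)·57.0000 = 19.0000

Both sides agree, confirming Parseval's theorem.

Σ|x[n]|² = (1/N)Σ|X[k]|² = 19.0000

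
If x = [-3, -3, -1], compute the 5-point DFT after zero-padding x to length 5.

Original 3-point DFT: [-7, -1.0000+1.7321i, -1.0000-1.7321i]
Zero-padded 5-point DFT provides frequency interpolation.

DFT_5([x, 0, ...]) = [-7, -3.1180+3.4410i, -0.8820+0.8123i, -0.8820-0.8123i, -3.1180-3.4410i]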